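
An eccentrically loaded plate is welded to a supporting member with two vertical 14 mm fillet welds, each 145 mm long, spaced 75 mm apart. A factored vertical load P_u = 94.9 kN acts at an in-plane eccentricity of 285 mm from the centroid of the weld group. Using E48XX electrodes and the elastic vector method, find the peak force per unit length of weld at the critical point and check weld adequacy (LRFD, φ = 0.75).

E48XX → F_EXX = 480 MPa.
Total weld length L_w = 290 mm. Treat welds as unit-width lines.
Polar moment about centroid: J = 2[d³/12 + d(b/2)²] = 2[145³/12 + 145×37.5²] = 915900 mm³.
Direct shear f_v = P/L_w = 94.9×10³ / 290 = 327.2 N/mm (vertical).
Torsion M = P·e = 94.9×10³ × 285 = 27046000 N·mm.
Critical point at (x, y) = (37.5, 72.5) from centroid. f_tx = M·y/J = 2141 N/mm; f_ty = M·x/J = 1107 N/mm.
Resultant f_max = √[f_tx² + (f_v + f_ty)²] = √[2141² + (327.2 + 1107)²] = 2577 N/mm.
Capacity per unit length: φr_n = 0.75 × 0.6 × 480 × (0.707 × 14) = 2138 N/mm.
2577 > 2138 → NOT adequate.

f_max ≈ 2580 N/mm; NOT adequate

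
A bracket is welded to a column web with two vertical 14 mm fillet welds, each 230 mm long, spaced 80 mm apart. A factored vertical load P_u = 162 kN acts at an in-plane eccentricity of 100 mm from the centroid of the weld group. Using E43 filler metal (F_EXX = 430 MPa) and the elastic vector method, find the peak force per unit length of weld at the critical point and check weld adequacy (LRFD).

f_max ≈ 894 N/mm; adequate

Total weld length L_w = 460 mm. Treat welds as unit-width lines.
Polar moment about centroid: J = 2[d³/12 + d(b/2)²] = 2[230³/12 + 230×40²] = 2764000 mm³.
Direct shear f_v = P/L_w = 162×10³ / 460 = 352.2 N/mm (vertical).
Torsion M = P·e = 162×10³ × 100 = 16200000 N·mm.
Critical point at (x, y) = (40, 115) from centroid. f_tx = M·y/J = 674.1 N/mm; f_ty = M·x/J = 234.5 N/mm.
Resultant f_max = √[f_tx² + (f_v + f_ty)²] = √[674.1² + (352.2 + 234.5)²] = 893.6 N/mm.
Capacity per unit length: φr_n = 0.75 × 0.6 × 430 × (0.707 × 14) = 1915 N/mm.
893.6 ≤ 1915 → adequate.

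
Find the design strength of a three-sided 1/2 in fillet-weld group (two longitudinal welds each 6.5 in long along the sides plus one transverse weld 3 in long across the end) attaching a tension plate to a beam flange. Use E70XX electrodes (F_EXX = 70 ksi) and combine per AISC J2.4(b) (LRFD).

t_e = 0.707 × 0.5 = 0.3535 in.
R_nwl = 0.6 × 70 × 0.3535 × 13 = 193 kips (longitudinal, 2 welds).
R_nwt = 0.6 × 70 × 0.3535 × 3 = 44.54 kips (transverse, base value).
(i) R_nwl + R_nwt = 237.6 kips; (ii) 0.85 R_nwl + 1.5 R_nwt = 230.9 kips.
R_n = max = 237.6 kips [governs: (i)]; φR_n = 178.2 kips.

φR_n ≈ 178 kips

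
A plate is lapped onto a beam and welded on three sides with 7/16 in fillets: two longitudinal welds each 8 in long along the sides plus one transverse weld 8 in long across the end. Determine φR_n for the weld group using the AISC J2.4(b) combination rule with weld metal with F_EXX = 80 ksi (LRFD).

φR_n ≈ 285 kip

t_e = 0.707 × 0.4375 = 0.3093 in.
R_nwl = 0.6 × 80 × 0.3093 × 16 = 237.6 kip (longitudinal, 2 welds).
R_nwt = 0.6 × 80 × 0.3093 × 8 = 118.8 kip (transverse, base value).
(i) R_nwl + R_nwt = 356.3 kip; (ii) 0.85 R_nwl + 1.5 R_nwt = 380.1 kip.
R_n = max = 380.1 kip [governs: (ii)]; φR_n = 285.1 kip.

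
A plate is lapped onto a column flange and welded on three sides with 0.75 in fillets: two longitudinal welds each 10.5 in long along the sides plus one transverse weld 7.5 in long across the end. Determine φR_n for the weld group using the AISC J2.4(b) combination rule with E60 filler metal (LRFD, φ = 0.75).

φR_n ≈ 417 kips

E60XX → F_EXX = 60 ksi.
t_e = 0.707 × 0.75 = 0.5302 in.
R_nwl = 0.6 × 60 × 0.5302 × 21 = 400.9 kips (longitudinal, 2 welds).
R_nwt = 0.6 × 60 × 0.5302 × 7.5 = 143.2 kips (transverse, base value).
(i) R_nwl + R_nwt = 544 kips; (ii) 0.85 R_nwl + 1.5 R_nwt = 555.5 kips.
R_n = max = 555.5 kips [governs: (ii)]; φR_n = 416.6 kips.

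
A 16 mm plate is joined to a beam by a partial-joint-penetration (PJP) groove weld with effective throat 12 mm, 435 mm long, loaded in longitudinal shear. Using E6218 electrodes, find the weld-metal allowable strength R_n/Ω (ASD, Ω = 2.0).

R_n/Ω ≈ 971 kN

E62XX → F_EXX = 620 MPa.
Effective throat (given) t_e = 12 mm.
A_we = 12 × 435 = 5220 mm².
F_nw = 0.6 F_EXX = 372 MPa.
R_n/Ω = (372 × 5220) / 2.0 × 10⁻³ = 970.9 kN.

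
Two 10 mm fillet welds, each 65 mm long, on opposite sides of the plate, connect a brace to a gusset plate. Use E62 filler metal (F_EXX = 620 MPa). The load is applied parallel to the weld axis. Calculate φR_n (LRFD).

φR_n ≈ 256 kN

Effective throat t_e = 0.707 × 10 = 7.07 mm.
Total length L = 130 mm; A_we = 7.07 × 130 = 919.1 mm².
F_nw = 0.6 F_EXX = 0.6 × 620 = 372 MPa.
φR_n = 0.75 × 372 × 919.1 × 10⁻³ = 256.4 kN.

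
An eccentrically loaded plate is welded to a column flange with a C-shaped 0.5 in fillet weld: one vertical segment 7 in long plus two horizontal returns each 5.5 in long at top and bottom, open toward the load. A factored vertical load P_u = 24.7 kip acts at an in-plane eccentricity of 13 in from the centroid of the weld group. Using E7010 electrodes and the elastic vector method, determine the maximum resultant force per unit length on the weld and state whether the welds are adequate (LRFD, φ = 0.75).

E70XX → F_EXX = 70 ksi.
Total weld length L_w = 18 in. Treat welds as unit-width lines.
Centroid: x̄ = 2×5.5×2.75 / 18 = 1.681 in from the vertical weld.
Polar moment about centroid: J = I_x + I_y = [7³/12 + 2×5.5×3.5²] + [7×1.681² + 2(5.5³/12 + 5.5×1.069²)] = 223.4 in³.
Direct shear f_v = P/L_w = 24.7 / 18 = 1.372 kip/in (vertical).
Torsion M = P·e = 24.7 × 13 = 321.1 kip·in.
Critical point at (x, y) = (3.819, 3.5) from centroid. f_tx = M·y/J = 5.03 kip/in; f_ty = M·x/J = 5.489 kip/in.
Resultant f_max = √[f_tx² + (f_v + f_ty)²] = √[5.03² + (1.372 + 5.489)²] = 8.508 kip/in.
Capacity per unit length: φr_n = 0.75 × 0.6 × 70 × (0.707 × 0.5) = 11.14 kip/in.
8.508 ≤ 11.14 → adequate.

f_max ≈ 8.51 kip/in; adequate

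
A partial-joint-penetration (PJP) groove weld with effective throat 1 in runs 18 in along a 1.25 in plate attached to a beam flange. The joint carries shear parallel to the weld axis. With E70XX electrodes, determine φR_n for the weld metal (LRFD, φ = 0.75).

E70XX → F_EXX = 70 ksi.
Effective throat (given) t_e = 1 in.
A_we = 1 × 18 = 18 in².
F_nw = 0.6 F_EXX = 42 ksi.
φR_n = 0.75 × 42 × 18 = 567 kips.

φR_n ≈ 567 kips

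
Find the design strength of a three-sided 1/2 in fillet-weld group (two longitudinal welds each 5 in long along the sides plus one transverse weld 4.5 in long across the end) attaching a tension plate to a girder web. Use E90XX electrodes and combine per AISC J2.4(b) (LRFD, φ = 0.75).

E90XX → F_EXX = 90 ksi.
t_e = 0.707 × 0.5 = 0.3535 in.
R_nwl = 0.6 × 90 × 0.3535 × 10 = 190.9 kip (longitudinal, 2 welds).
R_nwt = 0.6 × 90 × 0.3535 × 4.5 = 85.9 kip (transverse, base value).
(i) R_nwl + R_nwt = 276.8 kip; (ii) 0.85 R_nwl + 1.5 R_nwt = 291.1 kip.
R_n = max = 291.1 kip [governs: (ii)]; φR_n = 218.3 kip.

φR_n ≈ 218 kip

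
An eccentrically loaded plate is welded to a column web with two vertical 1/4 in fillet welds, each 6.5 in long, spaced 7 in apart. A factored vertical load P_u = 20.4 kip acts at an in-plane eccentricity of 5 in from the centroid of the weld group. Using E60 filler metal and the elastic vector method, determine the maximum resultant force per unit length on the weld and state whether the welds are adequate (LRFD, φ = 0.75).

f_max ≈ 3.68 kip/in; adequate

E60XX → F_EXX = 60 ksi.
Total weld length L_w = 13 in. Treat welds as unit-width lines.
Polar moment about centroid: J = 2[d³/12 + d(b/2)²] = 2[6.5³/12 + 6.5×3.5²] = 205 in³.
Direct shear f_v = P/L_w = 20.4 / 13 = 1.569 kip/in (vertical).
Torsion M = P·e = 20.4 × 5 = 102 kip·in.
Critical point at (x, y) = (3.5, 3.25) from centroid. f_tx = M·y/J = 1.617 kip/in; f_ty = M·x/J = 1.741 kip/in.
Resultant f_max = √[f_tx² + (f_v + f_ty)²] = √[1.617² + (1.569 + 1.741)²] = 3.684 kip/in.
Capacity per unit length: φr_n = 0.75 × 0.6 × 60 × (0.707 × 0.25) = 4.772 kip/in.
3.684 ≤ 4.772 → adequate.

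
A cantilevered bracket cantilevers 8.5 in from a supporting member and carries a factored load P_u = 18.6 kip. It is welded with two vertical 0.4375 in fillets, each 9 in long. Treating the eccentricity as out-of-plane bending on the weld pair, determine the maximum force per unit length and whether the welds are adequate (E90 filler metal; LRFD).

f_max ≈ 5.95 kip/in; adequate

E90XX → F_EXX = 90 ksi.
L_w = 2 × 9 = 18 in; section modulus (unit throat) S = 2 × L²/6 = 27 in².
Direct shear f_v = P/L_w = 18.6/18 = 1.033 kip/in.
Moment M = P × e = 18.6 × 8.5 = 158.1 kip·in; bending f_b = M/S = 5.856 kip/in.
f_max = √(f_v² + f_b²) = √(1.033² + 5.856²) = 5.946 kip/in.
φr_n = 0.75 × 0.6 × 90 × (0.707 × 0.4375) = 12.53 kip/in → adequate.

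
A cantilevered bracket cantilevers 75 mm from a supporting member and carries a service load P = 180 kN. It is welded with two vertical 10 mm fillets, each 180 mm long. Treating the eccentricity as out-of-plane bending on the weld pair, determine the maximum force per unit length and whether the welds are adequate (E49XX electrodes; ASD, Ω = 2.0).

E49XX → F_EXX = 490 MPa.
L_w = 2 × 180 = 360 mm; section modulus (unit throat) S = 2 × L²/6 = 10800 mm².
Direct shear f_v = P/L_w = 180×10³/360 = 500 N/mm.
Moment M = P × e = 180×10³ × 75 = 13500000 N·mm; bending f_b = M/S = 1250 N/mm.
f_max = √(f_v² + f_b²) = √(500² + 1250²) = 1346 N/mm.
r_n/Ω = (1/2.0) × 0.6 × 490 × (0.707 × 10) = 1039 N/mm → NOT adequate.

f_max ≈ 1350 N/mm; NOT adequate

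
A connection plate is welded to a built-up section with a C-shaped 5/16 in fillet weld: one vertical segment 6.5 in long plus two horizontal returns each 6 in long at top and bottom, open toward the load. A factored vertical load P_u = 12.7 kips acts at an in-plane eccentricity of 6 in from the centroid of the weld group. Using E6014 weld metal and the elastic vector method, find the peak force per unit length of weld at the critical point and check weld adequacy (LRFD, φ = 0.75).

E60XX → F_EXX = 60 ksi.
Total weld length L_w = 18.5 in. Treat welds as unit-width lines.
Centroid: x̄ = 2×6×3 / 18.5 = 1.946 in from the vertical weld.
Polar moment about centroid: J = I_x + I_y = [6.5³/12 + 2×6×3.25²] + [6.5×1.946² + 2(6³/12 + 6×1.054²)] = 223.6 in³.
Direct shear f_v = P/L_w = 12.7 / 18.5 = 0.6865 kip/in (vertical).
Torsion M = P·e = 12.7 × 6 = 76.2 kip·in.
Critical point at (x, y) = (4.054, 3.25) from centroid. f_tx = M·y/J = 1.108 kip/in; f_ty = M·x/J = 1.382 kip/in.
Resultant f_max = √[f_tx² + (f_v + f_ty)²] = √[1.108² + (0.6865 + 1.382)²] = 2.346 kip/in.
Capacity per unit length: φr_n = 0.75 × 0.6 × 60 × (0.707 × 0.3125) = 5.965 kip/in.
2.346 ≤ 5.965 → adequate.

f_max ≈ 2.35 kip/in; adequate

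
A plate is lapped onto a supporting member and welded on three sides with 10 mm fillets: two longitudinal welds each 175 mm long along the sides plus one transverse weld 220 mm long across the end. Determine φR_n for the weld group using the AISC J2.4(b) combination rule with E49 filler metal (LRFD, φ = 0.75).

φR_n ≈ 978 kN

E49XX → F_EXX = 490 MPa.
t_e = 0.707 × 10 = 7.07 mm.
R_nwl = 0.6 × 490 × 7.07 × 350 × 10⁻³ = 727.5 kN (longitudinal, 2 welds).
R_nwt = 0.6 × 490 × 7.07 × 220 × 10⁻³ = 457.3 kN (transverse, base value).
(i) R_nwl + R_nwt = 1185 kN; (ii) 0.85 R_nwl + 1.5 R_nwt = 1304 kN.
R_n = max = 1304 kN [governs: (ii)]; φR_n = 978.2 kN.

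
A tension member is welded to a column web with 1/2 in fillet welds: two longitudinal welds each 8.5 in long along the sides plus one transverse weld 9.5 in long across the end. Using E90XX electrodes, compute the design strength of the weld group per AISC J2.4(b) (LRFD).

E90XX → F_EXX = 90 ksi.
t_e = 0.707 × 0.5 = 0.3535 in.
R_nwl = 0.6 × 90 × 0.3535 × 17 = 324.5 kip (longitudinal, 2 welds).
R_nwt = 0.6 × 90 × 0.3535 × 9.5 = 181.3 kip (transverse, base value).
(i) R_nwl + R_nwt = 505.9 kip; (ii) 0.85 R_nwl + 1.5 R_nwt = 547.9 kip.
R_n = max = 547.9 kip [governs: (ii)]; φR_n = 410.9 kip.

φR_n ≈ 411 kip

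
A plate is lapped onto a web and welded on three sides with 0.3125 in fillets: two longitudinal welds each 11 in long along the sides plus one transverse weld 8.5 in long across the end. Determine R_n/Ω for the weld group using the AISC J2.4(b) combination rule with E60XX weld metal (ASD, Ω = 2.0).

E60XX → F_EXX = 60 ksi.
t_e = 0.707 × 0.3125 = 0.2209 in.
R_nwl = 0.6 × 60 × 0.2209 × 22 = 175 kip (longitudinal, 2 welds).
R_nwt = 0.6 × 60 × 0.2209 × 8.5 = 67.61 kip (transverse, base value).
(i) R_nwl + R_nwt = 242.6 kip; (ii) 0.85 R_nwl + 1.5 R_nwt = 250.1 kip.
R_n = max = 250.1 kip [governs: (ii)]; R_n/Ω = 125.1 kip.

R_n/Ω ≈ 125 kip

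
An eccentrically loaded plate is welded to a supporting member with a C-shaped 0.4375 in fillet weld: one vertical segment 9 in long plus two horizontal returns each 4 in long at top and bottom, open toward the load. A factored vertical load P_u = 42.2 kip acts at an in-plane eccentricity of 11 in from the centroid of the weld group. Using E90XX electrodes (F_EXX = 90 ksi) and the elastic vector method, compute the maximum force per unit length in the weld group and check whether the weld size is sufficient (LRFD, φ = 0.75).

Total weld length L_w = 17 in. Treat welds as unit-width lines.
Centroid: x̄ = 2×4×2 / 17 = 0.9412 in from the vertical weld.
Polar moment about centroid: J = I_x + I_y = [9³/12 + 2×4×4.5²] + [9×0.9412² + 2(4³/12 + 4×1.059²)] = 250.4 in³.
Direct shear f_v = P/L_w = 42.2 / 17 = 2.482 kip/in (vertical).
Torsion M = P·e = 42.2 × 11 = 464.2 kip·in.
Critical point at (x, y) = (3.059, 4.5) from centroid. f_tx = M·y/J = 8.344 kip/in; f_ty = M·x/J = 5.672 kip/in.
Resultant f_max = √[f_tx² + (f_v + f_ty)²] = √[8.344² + (2.482 + 5.672)²] = 11.67 kip/in.
Capacity per unit length: φr_n = 0.75 × 0.6 × 90 × (0.707 × 0.4375) = 12.53 kip/in.
11.67 ≤ 12.53 → adequate.

f_max ≈ 11.7 kip/in; adequate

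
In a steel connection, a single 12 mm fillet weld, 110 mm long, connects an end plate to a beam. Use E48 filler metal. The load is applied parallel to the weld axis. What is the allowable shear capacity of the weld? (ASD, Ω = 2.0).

E48XX → F_EXX = 480 MPa.
Effective throat t_e = 0.707 × 12 = 8.484 mm.
Total length L = 110 mm; A_we = 8.484 × 110 = 933.2 mm².
F_nw = 0.6 F_EXX = 0.6 × 480 = 288 MPa.
R_n = 288 × 933.2 × 10⁻³ = 268.8 kN; R_n/Ω = 268.8/2.0 = 134.4 kN.

R_n/Ω ≈ 134 kN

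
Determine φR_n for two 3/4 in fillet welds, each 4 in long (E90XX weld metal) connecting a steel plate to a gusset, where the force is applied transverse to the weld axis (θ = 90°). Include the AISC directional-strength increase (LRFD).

φR_n ≈ 258 kips

E90XX → F_EXX = 90 ksi.
t_e = 0.707 × 0.75 = 0.5302 in; A_we = 0.5302 × 8 = 4.242 in².
Directional factor: 1.0 + 0.5 sin^1.5(90°) = 1.5.
F_nw = 0.6 × 90 × 1.5 = 81 ksi.
φR_n = 0.75 × 81 × 4.242 = 257.7 kips.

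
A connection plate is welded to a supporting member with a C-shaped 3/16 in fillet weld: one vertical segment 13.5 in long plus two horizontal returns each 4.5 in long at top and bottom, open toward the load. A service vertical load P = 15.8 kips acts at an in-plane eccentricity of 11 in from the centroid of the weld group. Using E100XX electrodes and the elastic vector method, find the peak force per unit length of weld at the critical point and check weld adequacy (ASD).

f_max ≈ 2.43 kip/in; adequate

E100XX → F_EXX = 100 ksi.
Total weld length L_w = 22.5 in. Treat welds as unit-width lines.
Centroid: x̄ = 2×4.5×2.25 / 22.5 = 0.9 in from the vertical weld.
Polar moment about centroid: J = I_x + I_y = [13.5³/12 + 2×4.5×6.75²] + [13.5×0.9² + 2(4.5³/12 + 4.5×1.35²)] = 657.6 in³.
Direct shear f_v = P/L_w = 15.8 / 22.5 = 0.7022 kip/in (vertical).
Torsion M = P·e = 15.8 × 11 = 173.8 kip·in.
Critical point at (x, y) = (3.6, 6.75) from centroid. f_tx = M·y/J = 1.784 kip/in; f_ty = M·x/J = 0.9514 kip/in.
Resultant f_max = √[f_tx² + (f_v + f_ty)²] = √[1.784² + (0.7022 + 0.9514)²] = 2.432 kip/in.
Capacity per unit length: r_n/Ω = (1/2.0) × 0.6 × 100 × (0.707 × 0.1875) = 3.977 kip/in.
2.432 ≤ 3.977 → adequate.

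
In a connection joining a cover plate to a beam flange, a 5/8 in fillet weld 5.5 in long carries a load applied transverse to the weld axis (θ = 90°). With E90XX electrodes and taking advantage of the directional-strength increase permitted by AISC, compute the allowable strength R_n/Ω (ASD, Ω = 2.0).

E90XX → F_EXX = 90 ksi.
t_e = 0.707 × 0.625 = 0.4419 in; A_we = 0.4419 × 5.5 = 2.43 in².
Directional factor: 1.0 + 0.5 sin^1.5(90°) = 1.5.
F_nw = 0.6 × 90 × 1.5 = 81 ksi.
R_n/Ω = (81 × 2.43) / 2.0 = 98.43 kip.

R_n/Ω ≈ 98.4 kip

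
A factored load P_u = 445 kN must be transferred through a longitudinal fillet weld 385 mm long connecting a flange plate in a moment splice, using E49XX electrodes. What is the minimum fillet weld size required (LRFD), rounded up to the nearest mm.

E49XX → F_EXX = 490 MPa.
Total weld length L = 385 mm.
Required throat t_e = P_u / (φ × 0.6 F_EXX × L) = 445 / (0.75 × 0.6 × 490 × 385 × 10⁻³) = 5.242 mm.
Required leg w = t_e / 0.707 = 7.414 mm → use 8 mm.

w = 8 mm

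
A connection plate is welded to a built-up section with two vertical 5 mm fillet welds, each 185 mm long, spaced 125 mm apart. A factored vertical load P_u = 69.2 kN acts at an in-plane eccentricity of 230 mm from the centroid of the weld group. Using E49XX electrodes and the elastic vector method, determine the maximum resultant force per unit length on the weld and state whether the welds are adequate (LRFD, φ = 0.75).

f_max ≈ 830 N/mm; NOT adequate

E49XX → F_EXX = 490 MPa.
Total weld length L_w = 370 mm. Treat welds as unit-width lines.
Polar moment about centroid: J = 2[d³/12 + d(b/2)²] = 2[185³/12 + 185×62.5²] = 2501000 mm³.
Direct shear f_v = P/L_w = 69.2×10³ / 370 = 187 N/mm (vertical).
Torsion M = P·e = 69.2×10³ × 230 = 15916000 N·mm.
Critical point at (x, y) = (62.5, 92.5) from centroid. f_tx = M·y/J = 588.8 N/mm; f_ty = M·x/J = 397.8 N/mm.
Resultant f_max = √[f_tx² + (f_v + f_ty)²] = √[588.8² + (187 + 397.8)²] = 829.9 N/mm.
Capacity per unit length: φr_n = 0.75 × 0.6 × 490 × (0.707 × 5) = 779.5 N/mm.
829.9 > 779.5 → NOT adequate.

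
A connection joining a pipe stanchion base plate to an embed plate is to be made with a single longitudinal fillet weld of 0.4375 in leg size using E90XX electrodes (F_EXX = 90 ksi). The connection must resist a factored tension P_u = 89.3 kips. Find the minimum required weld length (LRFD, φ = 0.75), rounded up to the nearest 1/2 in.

L = 7.5 in

Throat t_e = 0.707 × 0.4375 = 0.3093 in.
φr_n = 0.75 × 0.6 × 90 × 0.3093 = 12.53 kips/in.
L_req = P_u / φr_n = 89.3 / 12.53 = 7.129 in total.
Round up → use L = 7.5 in.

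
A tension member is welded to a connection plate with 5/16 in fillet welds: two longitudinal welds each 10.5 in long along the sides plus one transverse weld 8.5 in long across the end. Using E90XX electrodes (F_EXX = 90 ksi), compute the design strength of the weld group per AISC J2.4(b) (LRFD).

φR_n ≈ 274 kips

t_e = 0.707 × 0.3125 = 0.2209 in.
R_nwl = 0.6 × 90 × 0.2209 × 21 = 250.5 kips (longitudinal, 2 welds).
R_nwt = 0.6 × 90 × 0.2209 × 8.5 = 101.4 kips (transverse, base value).
(i) R_nwl + R_nwt = 352 kips; (ii) 0.85 R_nwl + 1.5 R_nwt = 365.1 kips.
R_n = max = 365.1 kips [governs: (ii)]; φR_n = 273.8 kips.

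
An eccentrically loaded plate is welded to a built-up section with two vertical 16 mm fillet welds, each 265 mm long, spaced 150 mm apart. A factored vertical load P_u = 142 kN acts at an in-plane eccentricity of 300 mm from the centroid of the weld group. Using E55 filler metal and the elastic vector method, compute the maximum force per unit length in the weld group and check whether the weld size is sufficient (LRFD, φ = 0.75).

f_max ≈ 1220 N/mm; adequate

E55XX → F_EXX = 550 MPa.
Total weld length L_w = 530 mm. Treat welds as unit-width lines.
Polar moment about centroid: J = 2[d³/12 + d(b/2)²] = 2[265³/12 + 265×75²] = 6083000 mm³.
Direct shear f_v = P/L_w = 142×10³ / 530 = 267.9 N/mm (vertical).
Torsion M = P·e = 142×10³ × 300 = 42600000 N·mm.
Critical point at (x, y) = (75, 132.5) from centroid. f_tx = M·y/J = 927.9 N/mm; f_ty = M·x/J = 525.2 N/mm.
Resultant f_max = √[f_tx² + (f_v + f_ty)²] = √[927.9² + (267.9 + 525.2)²] = 1221 N/mm.
Capacity per unit length: φr_n = 0.75 × 0.6 × 550 × (0.707 × 16) = 2800 N/mm.
1221 ≤ 2800 → adequate.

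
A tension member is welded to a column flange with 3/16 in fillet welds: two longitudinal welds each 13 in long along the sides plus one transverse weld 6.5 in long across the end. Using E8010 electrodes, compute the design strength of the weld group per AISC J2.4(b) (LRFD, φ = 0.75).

E80XX → F_EXX = 80 ksi.
t_e = 0.707 × 0.1875 = 0.1326 in.
R_nwl = 0.6 × 80 × 0.1326 × 26 = 165.4 kips (longitudinal, 2 welds).
R_nwt = 0.6 × 80 × 0.1326 × 6.5 = 41.36 kips (transverse, base value).
(i) R_nwl + R_nwt = 206.8 kips; (ii) 0.85 R_nwl + 1.5 R_nwt = 202.7 kips.
R_n = max = 206.8 kips [governs: (i)]; φR_n = 155.1 kips.

φR_n ≈ 155 kips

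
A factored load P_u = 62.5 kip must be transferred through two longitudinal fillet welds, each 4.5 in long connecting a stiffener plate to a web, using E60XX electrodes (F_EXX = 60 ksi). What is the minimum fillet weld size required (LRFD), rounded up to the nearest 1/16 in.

Total weld length L = 9 in.
Required throat t_e = P_u / (φ × 0.6 F_EXX × L) = 62.5 / (0.75 × 0.6 × 60 × 9) = 0.2572 in.
Required leg w = t_e / 0.707 = 0.3638 in → use 3/8 in.

w = 3/8 in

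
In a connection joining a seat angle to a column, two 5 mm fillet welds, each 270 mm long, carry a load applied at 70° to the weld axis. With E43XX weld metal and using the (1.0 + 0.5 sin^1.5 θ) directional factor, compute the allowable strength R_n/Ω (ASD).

R_n/Ω ≈ 358 kN

E43XX → F_EXX = 430 MPa.
t_e = 0.707 × 5 = 3.535 mm; A_we = 3.535 × 540 = 1909 mm².
Directional factor: 1.0 + 0.5 sin^1.5(70°) = 1.455.
F_nw = 0.6 × 430 × 1.455 = 375.5 MPa.
R_n/Ω = (375.5 × 1909) / 2.0 × 10⁻³ = 358.4 kN.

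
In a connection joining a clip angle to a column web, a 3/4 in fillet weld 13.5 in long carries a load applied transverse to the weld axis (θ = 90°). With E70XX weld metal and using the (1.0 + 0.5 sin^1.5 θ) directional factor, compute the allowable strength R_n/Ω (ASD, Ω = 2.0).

R_n/Ω ≈ 225 kips

E70XX → F_EXX = 70 ksi.
t_e = 0.707 × 0.75 = 0.5302 in; A_we = 0.5302 × 13.5 = 7.158 in².
Directional factor: 1.0 + 0.5 sin^1.5(90°) = 1.5.
F_nw = 0.6 × 70 × 1.5 = 63 ksi.
R_n/Ω = (63 × 7.158) / 2.0 = 225.5 kips.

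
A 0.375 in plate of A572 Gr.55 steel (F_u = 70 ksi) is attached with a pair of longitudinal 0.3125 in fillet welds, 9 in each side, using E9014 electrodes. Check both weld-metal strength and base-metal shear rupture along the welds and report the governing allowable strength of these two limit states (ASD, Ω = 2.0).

R_n/Ω ≈ 107 kip (weld metal governs)

E90XX → F_EXX = 90 ksi.
t_e = 0.707 × 0.3125 = 0.2209 in; L = 18 in.
Weld metal: R_n/Ω = (1/2.0) × 0.6 × 90 × 0.2209 × 18 = 107.4 kip.
Base metal (shear rupture): R_n/Ω = (1/2.0) × 0.6 × 70 × 0.375 × 18 = 141.8 kip.
Governing: weld metal.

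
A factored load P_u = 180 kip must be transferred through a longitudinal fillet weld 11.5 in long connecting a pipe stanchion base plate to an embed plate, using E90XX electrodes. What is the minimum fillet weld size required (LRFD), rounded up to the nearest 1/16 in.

E90XX → F_EXX = 90 ksi.
Total weld length L = 11.5 in.
Required throat t_e = P_u / (φ × 0.6 F_EXX × L) = 180 / (0.75 × 0.6 × 90 × 11.5) = 0.3865 in.
Required leg w = t_e / 0.707 = 0.5466 in → use 9/16 in.

w = 9/16 in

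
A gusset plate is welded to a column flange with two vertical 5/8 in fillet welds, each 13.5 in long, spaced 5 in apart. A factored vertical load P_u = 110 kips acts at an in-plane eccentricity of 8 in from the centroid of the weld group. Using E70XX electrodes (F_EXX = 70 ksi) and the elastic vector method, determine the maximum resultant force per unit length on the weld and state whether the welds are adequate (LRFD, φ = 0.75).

Total weld length L_w = 27 in. Treat welds as unit-width lines.
Polar moment about centroid: J = 2[d³/12 + d(b/2)²] = 2[13.5³/12 + 13.5×2.5²] = 578.8 in³.
Direct shear f_v = P/L_w = 110 / 27 = 4.074 kip/in (vertical).
Torsion M = P·e = 110 × 8 = 880 kip·in.
Critical point at (x, y) = (2.5, 6.75) from centroid. f_tx = M·y/J = 10.26 kip/in; f_ty = M·x/J = 3.801 kip/in.
Resultant f_max = √[f_tx² + (f_v + f_ty)²] = √[10.26² + (4.074 + 3.801)²] = 12.94 kip/in.
Capacity per unit length: φr_n = 0.75 × 0.6 × 70 × (0.707 × 0.625) = 13.92 kip/in.
12.94 ≤ 13.92 → adequate.

f_max ≈ 12.9 kip/in; adequate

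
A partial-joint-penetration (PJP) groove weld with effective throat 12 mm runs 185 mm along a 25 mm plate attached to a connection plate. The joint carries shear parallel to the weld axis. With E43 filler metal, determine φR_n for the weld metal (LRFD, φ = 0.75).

φR_n ≈ 430 kN

E43XX → F_EXX = 430 MPa.
Effective throat (given) t_e = 12 mm.
A_we = 12 × 185 = 2220 mm².
F_nw = 0.6 F_EXX = 258 MPa.
φR_n = 0.75 × 258 × 2220 × 10⁻³ = 429.6 kN.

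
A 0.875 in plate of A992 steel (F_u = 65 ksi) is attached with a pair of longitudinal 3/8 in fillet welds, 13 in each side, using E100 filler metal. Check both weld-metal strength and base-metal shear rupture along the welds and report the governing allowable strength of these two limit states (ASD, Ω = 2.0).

E100XX → F_EXX = 100 ksi.
t_e = 0.707 × 0.375 = 0.2651 in; L = 26 in.
Weld metal: R_n/Ω = (1/2.0) × 0.6 × 100 × 0.2651 × 26 = 206.8 kips.
Base metal (shear rupture): R_n/Ω = (1/2.0) × 0.6 × 65 × 0.875 × 26 = 443.6 kips.
Governing: weld metal.

R_n/Ω ≈ 207 kips (weld metal governs)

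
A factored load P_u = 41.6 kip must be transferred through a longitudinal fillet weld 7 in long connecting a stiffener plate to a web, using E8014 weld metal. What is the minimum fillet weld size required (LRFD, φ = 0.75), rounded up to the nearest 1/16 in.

E80XX → F_EXX = 80 ksi.
Total weld length L = 7 in.
Required throat t_e = P_u / (φ × 0.6 F_EXX × L) = 41.6 / (0.75 × 0.6 × 80 × 7) = 0.1651 in.
Required leg w = t_e / 0.707 = 0.2335 in → use 1/4 in.

w = 1/4 in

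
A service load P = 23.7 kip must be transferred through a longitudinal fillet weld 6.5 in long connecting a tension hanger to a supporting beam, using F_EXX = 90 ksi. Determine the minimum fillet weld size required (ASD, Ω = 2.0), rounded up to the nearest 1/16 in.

w = 1/4 in

Total weld length L = 6.5 in.
Required throat t_e = P × Ω / (0.6 F_EXX × L) = 23.7 × 2.0 / (0.6 × 90 × 6.5) = 0.135 in.
Required leg w = t_e / 0.707 = 0.191 in → use 1/4 in.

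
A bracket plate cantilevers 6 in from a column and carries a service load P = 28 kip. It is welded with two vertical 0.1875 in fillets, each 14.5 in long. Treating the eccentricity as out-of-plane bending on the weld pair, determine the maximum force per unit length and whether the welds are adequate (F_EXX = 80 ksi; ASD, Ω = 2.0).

f_max ≈ 2.58 kip/in; adequate

L_w = 2 × 14.5 = 29 in; section modulus (unit throat) S = 2 × L²/6 = 70.08 in².
Direct shear f_v = P/L_w = 28/29 = 0.9655 kip/in.
Moment M = P × e = 28 × 6 = 168 kip·in; bending f_b = M/S = 2.397 kip/in.
f_max = √(f_v² + f_b²) = √(0.9655² + 2.397²) = 2.584 kip/in.
r_n/Ω = (1/2.0) × 0.6 × 80 × (0.707 × 0.1875) = 3.181 kip/in → adequate.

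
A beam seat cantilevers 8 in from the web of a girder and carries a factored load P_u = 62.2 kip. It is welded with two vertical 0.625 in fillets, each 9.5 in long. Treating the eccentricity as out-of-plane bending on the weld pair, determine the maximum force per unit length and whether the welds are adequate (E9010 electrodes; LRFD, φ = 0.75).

f_max ≈ 16.9 kip/in; adequate

E90XX → F_EXX = 90 ksi.
L_w = 2 × 9.5 = 19 in; section modulus (unit throat) S = 2 × L²/6 = 30.08 in².
Direct shear f_v = P/L_w = 62.2/19 = 3.274 kip/in.
Moment M = P × e = 62.2 × 8 = 497.6 kip·in; bending f_b = M/S = 16.54 kip/in.
f_max = √(f_v² + f_b²) = √(3.274² + 16.54²) = 16.86 kip/in.
φr_n = 0.75 × 0.6 × 90 × (0.707 × 0.625) = 17.9 kip/in → adequate.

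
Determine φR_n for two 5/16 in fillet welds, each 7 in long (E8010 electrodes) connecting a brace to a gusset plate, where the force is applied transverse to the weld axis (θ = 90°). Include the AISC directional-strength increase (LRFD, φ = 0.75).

E80XX → F_EXX = 80 ksi.
t_e = 0.707 × 0.3125 = 0.2209 in; A_we = 0.2209 × 14 = 3.093 in².
Directional factor: 1.0 + 0.5 sin^1.5(90°) = 1.5.
F_nw = 0.6 × 80 × 1.5 = 72 ksi.
φR_n = 0.75 × 72 × 3.093 = 167 kip.

φR_n ≈ 167 kip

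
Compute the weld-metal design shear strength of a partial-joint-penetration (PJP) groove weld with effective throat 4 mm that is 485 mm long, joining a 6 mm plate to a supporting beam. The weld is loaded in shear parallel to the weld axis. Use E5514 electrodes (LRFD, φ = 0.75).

E55XX → F_EXX = 550 MPa.
Effective throat (given) t_e = 4 mm.
A_we = 4 × 485 = 1940 mm².
F_nw = 0.6 F_EXX = 330 MPa.
φR_n = 0.75 × 330 × 1940 × 10⁻³ = 480.2 kN.

φR_n ≈ 480 kN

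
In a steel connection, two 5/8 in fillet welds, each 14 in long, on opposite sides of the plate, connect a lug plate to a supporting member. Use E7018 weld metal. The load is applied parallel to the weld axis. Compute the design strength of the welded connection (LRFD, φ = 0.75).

E70XX → F_EXX = 70 ksi.
Effective throat t_e = 0.707 × 0.625 = 0.4419 in.
Total length L = 28 in; A_we = 0.4419 × 28 = 12.37 in².
F_nw = 0.6 F_EXX = 0.6 × 70 = 42 ksi.
φR_n = 0.75 × 42 × 12.37 = 389.7 kips.

φR_n ≈ 390 kips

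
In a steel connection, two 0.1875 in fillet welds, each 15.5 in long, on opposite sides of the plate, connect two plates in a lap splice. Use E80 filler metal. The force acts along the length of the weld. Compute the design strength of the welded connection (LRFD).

E80XX → F_EXX = 80 ksi.
Effective throat t_e = 0.707 × 0.1875 = 0.1326 in.
Total length L = 31 in; A_we = 0.1326 × 31 = 4.109 in².
F_nw = 0.6 F_EXX = 0.6 × 80 = 48 ksi.
φR_n = 0.75 × 48 × 4.109 = 147.9 kip.

φR_n ≈ 148 kip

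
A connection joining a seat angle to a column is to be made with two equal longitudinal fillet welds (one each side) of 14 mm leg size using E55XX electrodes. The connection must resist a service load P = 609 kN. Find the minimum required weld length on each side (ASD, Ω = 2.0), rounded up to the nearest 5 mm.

E55XX → F_EXX = 550 MPa.
Throat t_e = 0.707 × 14 = 9.898 mm.
r_n/Ω = (0.6 × 550 × 9.898) / 2.0 = 1633 N/mm = 1.633 kN/mm.
L_req = P / (r_n/Ω) = 609 / 1.633 = 372.9 mm total.
Per side: 372.9 / 2 = 186.4 mm.
Round up → use L = 190 mm on each side.

L = 190 mm on each side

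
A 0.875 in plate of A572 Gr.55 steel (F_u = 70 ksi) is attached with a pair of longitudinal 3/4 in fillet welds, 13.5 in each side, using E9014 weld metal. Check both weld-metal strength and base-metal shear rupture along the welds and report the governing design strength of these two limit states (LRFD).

φR_n ≈ 580 kip (weld metal governs)

E90XX → F_EXX = 90 ksi.
t_e = 0.707 × 0.75 = 0.5302 in; L = 27 in.
Weld metal: φR_n = 0.75 × 0.6 × 90 × 0.5302 × 27 = 579.8 kip.
Base metal (shear rupture): φR_n = 0.75 × 0.6 × 70 × 0.875 × 27 = 744.2 kip.
Governing: weld metal.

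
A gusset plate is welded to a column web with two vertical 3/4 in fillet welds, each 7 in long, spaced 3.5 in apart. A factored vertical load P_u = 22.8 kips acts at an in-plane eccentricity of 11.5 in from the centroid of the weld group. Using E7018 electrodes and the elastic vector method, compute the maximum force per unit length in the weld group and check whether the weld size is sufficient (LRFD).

f_max ≈ 11.1 kip/in; adequate

E70XX → F_EXX = 70 ksi.
Total weld length L_w = 14 in. Treat welds as unit-width lines.
Polar moment about centroid: J = 2[d³/12 + d(b/2)²] = 2[7³/12 + 7×1.75²] = 100 in³.
Direct shear f_v = P/L_w = 22.8 / 14 = 1.629 kip/in (vertical).
Torsion M = P·e = 22.8 × 11.5 = 262.2 kip·in.
Critical point at (x, y) = (1.75, 3.5) from centroid. f_tx = M·y/J = 9.173 kip/in; f_ty = M·x/J = 4.587 kip/in.
Resultant f_max = √[f_tx² + (f_v + f_ty)²] = √[9.173² + (1.629 + 4.587)²] = 11.08 kip/in.
Capacity per unit length: φr_n = 0.75 × 0.6 × 70 × (0.707 × 0.75) = 16.7 kip/in.
11.08 ≤ 16.7 → adequate.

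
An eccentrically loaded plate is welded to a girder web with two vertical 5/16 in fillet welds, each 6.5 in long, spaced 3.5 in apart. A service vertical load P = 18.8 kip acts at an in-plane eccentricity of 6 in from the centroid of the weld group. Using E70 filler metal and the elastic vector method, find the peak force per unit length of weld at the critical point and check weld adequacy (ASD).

E70XX → F_EXX = 70 ksi.
Total weld length L_w = 13 in. Treat welds as unit-width lines.
Polar moment about centroid: J = 2[d³/12 + d(b/2)²] = 2[6.5³/12 + 6.5×1.75²] = 85.58 in³.
Direct shear f_v = P/L_w = 18.8 / 13 = 1.446 kip/in (vertical).
Torsion M = P·e = 18.8 × 6 = 112.8 kip·in.
Critical point at (x, y) = (1.75, 3.25) from centroid. f_tx = M·y/J = 4.284 kip/in; f_ty = M·x/J = 2.307 kip/in.
Resultant f_max = √[f_tx² + (f_v + f_ty)²] = √[4.284² + (1.446 + 2.307)²] = 5.695 kip/in.
Capacity per unit length: r_n/Ω = (1/2.0) × 0.6 × 70 × (0.707 × 0.3125) = 4.64 kip/in.
5.695 > 4.64 → NOT adequate.

f_max ≈ 5.69 kip/in; NOT adequate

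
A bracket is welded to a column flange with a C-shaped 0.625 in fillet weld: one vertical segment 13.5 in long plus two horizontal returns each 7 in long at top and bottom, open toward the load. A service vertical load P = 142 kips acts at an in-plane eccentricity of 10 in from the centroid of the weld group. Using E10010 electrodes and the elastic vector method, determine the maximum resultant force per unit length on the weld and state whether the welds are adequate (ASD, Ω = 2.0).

E100XX → F_EXX = 100 ksi.
Total weld length L_w = 27.5 in. Treat welds as unit-width lines.
Centroid: x̄ = 2×7×3.5 / 27.5 = 1.782 in from the vertical weld.
Polar moment about centroid: J = I_x + I_y = [13.5³/12 + 2×7×6.75²] + [13.5×1.782² + 2(7³/12 + 7×1.718²)] = 984.3 in³.
Direct shear f_v = P/L_w = 142 / 27.5 = 5.164 kip/in (vertical).
Torsion M = P·e = 142 × 10 = 1420 kip·in.
Critical point at (x, y) = (5.218, 6.75) from centroid. f_tx = M·y/J = 9.738 kip/in; f_ty = M·x/J = 7.528 kip/in.
Resultant f_max = √[f_tx² + (f_v + f_ty)²] = √[9.738² + (5.164 + 7.528)²] = 16 kip/in.
Capacity per unit length: r_n/Ω = (1/2.0) × 0.6 × 100 × (0.707 × 0.625) = 13.26 kip/in.
16 > 13.26 → NOT adequate.

f_max ≈ 16 kip/in; NOT adequate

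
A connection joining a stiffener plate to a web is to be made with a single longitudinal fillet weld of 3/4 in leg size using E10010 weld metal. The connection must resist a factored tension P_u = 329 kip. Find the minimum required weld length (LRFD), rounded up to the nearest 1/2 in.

L = 14 in

E100XX → F_EXX = 100 ksi.
Throat t_e = 0.707 × 0.75 = 0.5302 in.
φr_n = 0.75 × 0.6 × 100 × 0.5302 = 23.86 kip/in.
L_req = P_u / φr_n = 329 / 23.86 = 13.79 in total.
Round up → use L = 14 in.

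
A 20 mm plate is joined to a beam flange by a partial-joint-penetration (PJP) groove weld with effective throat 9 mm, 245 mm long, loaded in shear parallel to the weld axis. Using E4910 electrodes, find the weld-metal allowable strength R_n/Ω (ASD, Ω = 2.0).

E49XX → F_EXX = 490 MPa.
Effective throat (given) t_e = 9 mm.
A_we = 9 × 245 = 2205 mm².
F_nw = 0.6 F_EXX = 294 MPa.
R_n/Ω = (294 × 2205) / 2.0 × 10⁻³ = 324.1 kN.

R_n/Ω ≈ 324 kN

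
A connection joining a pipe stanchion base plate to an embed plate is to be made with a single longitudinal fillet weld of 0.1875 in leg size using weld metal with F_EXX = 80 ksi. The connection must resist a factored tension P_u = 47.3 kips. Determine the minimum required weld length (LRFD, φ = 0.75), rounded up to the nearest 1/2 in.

Throat t_e = 0.707 × 0.1875 = 0.1326 in.
φr_n = 0.75 × 0.6 × 80 × 0.1326 = 4.772 kips/in.
L_req = P_u / φr_n = 47.3 / 4.772 = 9.911 in total.
Round up → use L = 10 in.

L = 10 in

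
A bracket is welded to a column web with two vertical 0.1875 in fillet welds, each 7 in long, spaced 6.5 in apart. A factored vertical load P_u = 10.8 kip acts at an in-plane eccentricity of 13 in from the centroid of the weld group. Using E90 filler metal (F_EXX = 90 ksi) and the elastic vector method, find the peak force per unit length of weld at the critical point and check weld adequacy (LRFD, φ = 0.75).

Total weld length L_w = 14 in. Treat welds as unit-width lines.
Polar moment about centroid: J = 2[d³/12 + d(b/2)²] = 2[7³/12 + 7×3.25²] = 205 in³.
Direct shear f_v = P/L_w = 10.8 / 14 = 0.7714 kip/in (vertical).
Torsion M = P·e = 10.8 × 13 = 140.4 kip·in.
Critical point at (x, y) = (3.25, 3.5) from centroid. f_tx = M·y/J = 2.397 kip/in; f_ty = M·x/J = 2.225 kip/in.
Resultant f_max = √[f_tx² + (f_v + f_ty)²] = √[2.397² + (0.7714 + 2.225)²] = 3.837 kip/in.
Capacity per unit length: φr_n = 0.75 × 0.6 × 90 × (0.707 × 0.1875) = 5.369 kip/in.
3.837 ≤ 5.369 → adequate.

f_max ≈ 3.84 kip/in; adequate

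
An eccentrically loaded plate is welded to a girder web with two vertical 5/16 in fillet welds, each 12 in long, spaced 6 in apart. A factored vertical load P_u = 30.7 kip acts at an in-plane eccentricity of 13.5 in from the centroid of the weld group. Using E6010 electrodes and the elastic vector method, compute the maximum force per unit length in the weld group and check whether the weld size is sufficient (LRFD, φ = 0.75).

f_max ≈ 6.19 kip/in; NOT adequate

E60XX → F_EXX = 60 ksi.
Total weld length L_w = 24 in. Treat welds as unit-width lines.
Polar moment about centroid: J = 2[d³/12 + d(b/2)²] = 2[12³/12 + 12×3²] = 504 in³.
Direct shear f_v = P/L_w = 30.7 / 24 = 1.279 kip/in (vertical).
Torsion M = P·e = 30.7 × 13.5 = 414.45 kip·in.
Critical point at (x, y) = (3, 6) from centroid. f_tx = M·y/J = 4.934 kip/in; f_ty = M·x/J = 2.467 kip/in.
Resultant f_max = √[f_tx² + (f_v + f_ty)²] = √[4.934² + (1.279 + 2.467)²] = 6.195 kip/in.
Capacity per unit length: φr_n = 0.75 × 0.6 × 60 × (0.707 × 0.3125) = 5.965 kip/in.
6.195 > 5.965 → NOT adequate.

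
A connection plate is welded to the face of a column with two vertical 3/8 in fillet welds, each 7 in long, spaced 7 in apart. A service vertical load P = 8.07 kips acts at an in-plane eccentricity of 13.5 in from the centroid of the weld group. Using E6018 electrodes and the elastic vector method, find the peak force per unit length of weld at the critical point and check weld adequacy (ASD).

E60XX → F_EXX = 60 ksi.
Total weld length L_w = 14 in. Treat welds as unit-width lines.
Polar moment about centroid: J = 2[d³/12 + d(b/2)²] = 2[7³/12 + 7×3.5²] = 228.7 in³.
Direct shear f_v = P/L_w = 8.07 / 14 = 0.5764 kip/in (vertical).
Torsion M = P·e = 8.07 × 13.5 = 108.95 kip·in.
Critical point at (x, y) = (3.5, 3.5) from centroid. f_tx = M·y/J = 1.668 kip/in; f_ty = M·x/J = 1.668 kip/in.
Resultant f_max = √[f_tx² + (f_v + f_ty)²] = √[1.668² + (0.5764 + 1.668)²] = 2.796 kip/in.
Capacity per unit length: r_n/Ω = (1/2.0) × 0.6 × 60 × (0.707 × 0.375) = 4.772 kip/in.
2.796 ≤ 4.772 → adequate.

f_max ≈ 2.8 kip/in; adequate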